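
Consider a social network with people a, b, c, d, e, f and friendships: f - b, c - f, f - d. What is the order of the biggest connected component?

4

a is isolated — a component by itself.
e is isolated — a component by itself.
Starting from b we can reach b, c, d, f. That is one component of size 4.
The largest has 4 vertices.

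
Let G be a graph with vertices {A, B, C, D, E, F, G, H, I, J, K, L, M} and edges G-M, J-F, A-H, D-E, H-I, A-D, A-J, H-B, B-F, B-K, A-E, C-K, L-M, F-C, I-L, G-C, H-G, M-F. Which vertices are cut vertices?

A

Removing A increases the component count from 1 to 2, so A is a cut vertex.
By contrast removing F leaves 1 component; it is not a cut vertex. No other vertex is a cut vertex either.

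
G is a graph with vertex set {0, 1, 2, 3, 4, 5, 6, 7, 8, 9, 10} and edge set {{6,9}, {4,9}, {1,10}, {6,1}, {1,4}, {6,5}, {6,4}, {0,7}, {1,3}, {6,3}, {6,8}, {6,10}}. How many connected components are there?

2 is isolated — a component by itself.
Starting from 0 we can reach 0, 7. That is one component of size 2.
Starting from 1 we can reach 1, 3, 4, 5, 6, 8, 9, 10. That is one component of size 8.
Total: 3 components.

3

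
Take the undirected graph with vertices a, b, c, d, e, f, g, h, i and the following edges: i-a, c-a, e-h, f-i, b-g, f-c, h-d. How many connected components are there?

Starting from b we can reach b, g. That is one component of size 2.
Starting from d we can reach d, e, h. That is one component of size 3.
Starting from a we can reach a, c, f, i. That is one component of size 4.
Total: 3 components.

3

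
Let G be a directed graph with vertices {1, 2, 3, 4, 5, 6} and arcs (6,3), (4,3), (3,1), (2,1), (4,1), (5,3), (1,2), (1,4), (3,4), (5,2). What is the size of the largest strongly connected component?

{1, 2, 3, 4} are all mutually reachable — one SCC of size 4.
{5} is an SCC by itself.
{6} is an SCC by itself.
The largest has 4 vertices.

4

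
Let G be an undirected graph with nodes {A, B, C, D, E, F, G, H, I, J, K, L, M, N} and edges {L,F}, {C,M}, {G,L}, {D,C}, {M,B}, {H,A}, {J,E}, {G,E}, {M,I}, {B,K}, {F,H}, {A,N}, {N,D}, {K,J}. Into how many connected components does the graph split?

1

Starting from A we can reach A, B, C, D, E, F, G, H, I, J, K, L, M, N. That is one component of size 14.
Total: 1 component.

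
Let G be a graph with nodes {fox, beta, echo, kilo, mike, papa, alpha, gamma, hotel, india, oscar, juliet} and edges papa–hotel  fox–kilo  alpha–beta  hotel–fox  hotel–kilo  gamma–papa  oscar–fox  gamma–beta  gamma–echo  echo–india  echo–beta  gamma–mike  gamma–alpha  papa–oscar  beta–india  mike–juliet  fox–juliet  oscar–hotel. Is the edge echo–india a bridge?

No

After removing echo–india, the path echo-beta-india still connects them, so the edge is not a bridge.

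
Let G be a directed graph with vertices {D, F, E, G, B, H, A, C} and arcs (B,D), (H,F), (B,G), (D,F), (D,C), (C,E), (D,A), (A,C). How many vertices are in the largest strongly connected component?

1

{F} is an SCC by itself.
{B} is an SCC by itself.
{E} is an SCC by itself.
{A} is an SCC by itself.
{G} is an SCC by itself.
(and 3 more singleton SCCs)
The largest has 1 vertex.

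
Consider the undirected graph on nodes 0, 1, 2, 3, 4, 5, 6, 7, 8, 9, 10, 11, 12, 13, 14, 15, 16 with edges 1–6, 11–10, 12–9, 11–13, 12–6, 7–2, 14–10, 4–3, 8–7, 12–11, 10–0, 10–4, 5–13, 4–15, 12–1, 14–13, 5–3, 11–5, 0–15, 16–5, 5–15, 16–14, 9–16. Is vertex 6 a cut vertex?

Deleting 6 leaves 2 components (was 2), so 6 is not a cut vertex.

No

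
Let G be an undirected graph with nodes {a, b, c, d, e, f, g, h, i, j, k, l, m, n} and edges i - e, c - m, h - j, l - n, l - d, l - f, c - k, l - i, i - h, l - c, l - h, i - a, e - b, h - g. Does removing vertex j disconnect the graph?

Deleting j leaves 1 component (was 1), so j is not a cut vertex.

No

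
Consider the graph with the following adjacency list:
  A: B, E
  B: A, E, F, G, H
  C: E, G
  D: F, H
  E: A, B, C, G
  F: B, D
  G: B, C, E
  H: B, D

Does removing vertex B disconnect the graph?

Yes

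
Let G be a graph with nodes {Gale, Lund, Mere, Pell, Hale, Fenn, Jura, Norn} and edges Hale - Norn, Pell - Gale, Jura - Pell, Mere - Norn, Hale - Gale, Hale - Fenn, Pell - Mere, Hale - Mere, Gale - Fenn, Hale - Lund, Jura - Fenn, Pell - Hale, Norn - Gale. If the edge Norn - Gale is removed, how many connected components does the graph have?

Norn and Gale are still connected via Norn-Hale-Gale, so the component count stays at 1.

1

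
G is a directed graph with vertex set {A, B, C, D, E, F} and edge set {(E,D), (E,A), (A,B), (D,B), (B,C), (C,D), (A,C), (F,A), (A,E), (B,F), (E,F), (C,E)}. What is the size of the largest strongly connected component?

{A, B, C, D, E, F} are all mutually reachable — one SCC of size 6.
The largest has 6 vertices.

6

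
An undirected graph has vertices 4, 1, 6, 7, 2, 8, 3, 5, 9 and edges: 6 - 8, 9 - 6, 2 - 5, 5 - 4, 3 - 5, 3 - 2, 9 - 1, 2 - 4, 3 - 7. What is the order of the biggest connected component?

Starting from 1 we can reach 1, 6, 8, 9. That is one component of size 4.
Starting from 2 we can reach 2, 3, 4, 5, 7. That is one component of size 5.
The largest has 5 vertices.

5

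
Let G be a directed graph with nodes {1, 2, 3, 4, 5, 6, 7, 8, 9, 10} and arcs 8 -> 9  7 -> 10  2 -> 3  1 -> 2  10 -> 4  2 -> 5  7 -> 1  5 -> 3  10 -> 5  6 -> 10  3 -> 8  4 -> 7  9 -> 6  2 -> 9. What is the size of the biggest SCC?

{1, 2, 3, 4, 5, 6, 7, 8, 9, 10} are all mutually reachable — one SCC of size 10.
The largest has 10 vertices.

10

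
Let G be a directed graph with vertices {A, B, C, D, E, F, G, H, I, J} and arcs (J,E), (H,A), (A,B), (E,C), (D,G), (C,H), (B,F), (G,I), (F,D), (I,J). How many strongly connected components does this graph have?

{A, B, C, D, E, F, G, H, I, J} are all mutually reachable — one SCC of size 10.
That gives 1 strongly connected component.

1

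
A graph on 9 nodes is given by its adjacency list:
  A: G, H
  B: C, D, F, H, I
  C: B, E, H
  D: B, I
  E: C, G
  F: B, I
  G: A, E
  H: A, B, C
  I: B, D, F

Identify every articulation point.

B

Removing B increases the component count from 1 to 2, so B is a cut vertex.
By contrast removing H leaves 1 component; it is not a cut vertex. No other vertex is a cut vertex either.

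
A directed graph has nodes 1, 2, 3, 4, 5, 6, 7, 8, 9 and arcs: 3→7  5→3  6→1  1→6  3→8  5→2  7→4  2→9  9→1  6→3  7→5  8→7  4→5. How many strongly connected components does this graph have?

{1, 2, 3, 4, 5, 6, 7, 8, 9} are all mutually reachable — one SCC of size 9.
That gives 1 strongly connected component.

1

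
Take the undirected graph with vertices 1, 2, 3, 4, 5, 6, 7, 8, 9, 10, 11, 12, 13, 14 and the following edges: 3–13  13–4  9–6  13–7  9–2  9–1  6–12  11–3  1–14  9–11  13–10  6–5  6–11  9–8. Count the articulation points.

6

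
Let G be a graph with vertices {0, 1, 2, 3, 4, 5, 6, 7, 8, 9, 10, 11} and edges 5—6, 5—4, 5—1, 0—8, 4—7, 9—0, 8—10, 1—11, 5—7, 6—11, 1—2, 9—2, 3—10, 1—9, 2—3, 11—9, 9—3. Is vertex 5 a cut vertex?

Deleting 5 raises the number of components from 1 to 2, so 5 is a cut vertex.

Yes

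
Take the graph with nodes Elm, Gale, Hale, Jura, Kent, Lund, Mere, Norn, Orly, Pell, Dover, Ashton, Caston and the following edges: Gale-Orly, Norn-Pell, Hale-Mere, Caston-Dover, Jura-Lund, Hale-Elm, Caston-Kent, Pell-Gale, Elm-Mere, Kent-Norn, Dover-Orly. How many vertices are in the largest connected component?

7

Ashton is isolated — a component by itself.
Starting from Jura we can reach Jura, Lund. That is one component of size 2.
Starting from Elm we can reach Elm, Hale, Mere. That is one component of size 3.
Starting from Gale we can reach Gale, Kent, Norn, Orly, Pell, Dover, Caston. That is one component of size 7.
The largest has 7 vertices.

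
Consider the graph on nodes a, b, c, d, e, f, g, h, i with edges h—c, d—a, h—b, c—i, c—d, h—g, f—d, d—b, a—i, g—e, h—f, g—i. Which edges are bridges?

e-g

The edges on the cycle h-c-d-f-h are not bridges since each lies on that cycle.
But removing e—g disconnects e from g — this is a bridge.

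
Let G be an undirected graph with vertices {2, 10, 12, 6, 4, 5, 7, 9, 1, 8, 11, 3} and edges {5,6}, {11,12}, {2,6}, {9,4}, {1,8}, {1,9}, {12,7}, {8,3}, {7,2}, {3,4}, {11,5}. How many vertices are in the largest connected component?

10 is isolated — a component by itself.
Starting from 1 we can reach 1, 3, 4, 8, 9. That is one component of size 5.
Starting from 2 we can reach 2, 5, 6, 7, 11, 12. That is one component of size 6.
The largest has 6 vertices.

6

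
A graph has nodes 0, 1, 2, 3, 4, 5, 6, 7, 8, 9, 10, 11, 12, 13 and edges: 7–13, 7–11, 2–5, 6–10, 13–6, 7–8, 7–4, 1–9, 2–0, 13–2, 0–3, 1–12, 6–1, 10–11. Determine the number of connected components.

Starting from 0 we can reach 0, 1, 2, 3, 4, 5, 6, 7, 8, 9, 10, 11, 12, 13. That is one component of size 14.
Total: 1 component.

1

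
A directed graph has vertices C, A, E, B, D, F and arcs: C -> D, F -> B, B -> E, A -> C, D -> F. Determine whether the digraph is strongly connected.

There is no directed path from F to A, so the graph is not strongly connected.

No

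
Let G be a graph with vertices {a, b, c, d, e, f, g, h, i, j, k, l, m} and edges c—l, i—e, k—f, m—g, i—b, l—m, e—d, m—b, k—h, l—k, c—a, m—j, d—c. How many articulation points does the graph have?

4

Removing c increases the component count from 1 to 2, so c is a cut vertex.
Removing k increases the component count from 1 to 3, so k is a cut vertex.
Removing l increases the component count from 1 to 2, so l is a cut vertex.
Likewise m is a cut vertex.
By contrast removing f leaves 1 component; it is not a cut vertex. No other vertex is a cut vertex either.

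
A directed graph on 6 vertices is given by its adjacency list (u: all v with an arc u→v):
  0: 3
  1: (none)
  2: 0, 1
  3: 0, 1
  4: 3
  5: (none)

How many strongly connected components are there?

5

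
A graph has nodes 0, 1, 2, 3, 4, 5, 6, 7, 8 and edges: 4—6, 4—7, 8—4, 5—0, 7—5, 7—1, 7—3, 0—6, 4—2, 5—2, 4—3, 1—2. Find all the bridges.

4-8

The edges on the cycle 4-7-5-0-6-4 are not bridges since each lies on that cycle.
But removing 8—4 disconnects 8 from 4 — this is a bridge.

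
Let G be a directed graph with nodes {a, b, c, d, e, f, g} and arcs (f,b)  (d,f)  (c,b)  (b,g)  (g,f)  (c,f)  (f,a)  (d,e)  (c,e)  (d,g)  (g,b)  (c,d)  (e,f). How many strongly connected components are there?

5

{b, f, g} are all mutually reachable — one SCC of size 3.
{c} is an SCC by itself.
{a} is an SCC by itself.
{d} is an SCC by itself.
{e} is an SCC by itself.
That gives 5 strongly connected components.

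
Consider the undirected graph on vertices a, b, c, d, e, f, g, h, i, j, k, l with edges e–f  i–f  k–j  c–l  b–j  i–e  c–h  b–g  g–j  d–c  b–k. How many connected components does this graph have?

a is isolated — a component by itself.
Starting from e we can reach e, f, i. That is one component of size 3.
Starting from b we can reach b, g, j, k. That is one component of size 4.
Starting from c we can reach c, d, h, l. That is one component of size 4.
Total: 4 components.

4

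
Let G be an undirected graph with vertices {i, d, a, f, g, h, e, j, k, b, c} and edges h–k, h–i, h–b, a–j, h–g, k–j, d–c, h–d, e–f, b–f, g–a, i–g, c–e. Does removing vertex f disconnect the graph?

No

Deleting f leaves 1 component (was 1) (its neighbors b, e remain connected to each other), so f is not a cut vertex.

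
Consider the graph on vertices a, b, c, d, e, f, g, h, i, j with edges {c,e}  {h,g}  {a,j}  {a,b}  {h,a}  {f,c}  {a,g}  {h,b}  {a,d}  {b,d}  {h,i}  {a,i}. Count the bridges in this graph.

3

The edges on the cycle h-a-d-b-h are not bridges since each lies on that cycle.
But removing c - e disconnects c from e; removing a - j disconnects a from j; removing c - f disconnects c from f — these are bridges.
That makes 3 bridges.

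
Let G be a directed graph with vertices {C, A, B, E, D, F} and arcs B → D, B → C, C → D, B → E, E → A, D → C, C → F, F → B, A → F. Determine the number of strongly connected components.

1

{A, B, C, D, E, F} are all mutually reachable — one SCC of size 6.
That gives 1 strongly connected component.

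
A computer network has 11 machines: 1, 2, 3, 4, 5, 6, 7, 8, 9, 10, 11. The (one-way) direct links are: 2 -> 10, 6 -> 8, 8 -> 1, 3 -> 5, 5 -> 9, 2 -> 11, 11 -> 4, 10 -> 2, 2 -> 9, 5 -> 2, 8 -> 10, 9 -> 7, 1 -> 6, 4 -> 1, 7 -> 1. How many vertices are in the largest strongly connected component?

9

{1, 2, 4, 6, 7, 8, 9, 10, 11} are all mutually reachable — one SCC of size 9.
{3} is an SCC by itself.
{5} is an SCC by itself.
The largest has 9 vertices.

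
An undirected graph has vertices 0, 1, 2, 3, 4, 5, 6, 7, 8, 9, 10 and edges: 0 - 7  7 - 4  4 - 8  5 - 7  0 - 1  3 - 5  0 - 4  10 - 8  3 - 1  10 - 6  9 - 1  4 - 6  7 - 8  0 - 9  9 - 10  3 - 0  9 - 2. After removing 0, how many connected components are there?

With 0 gone, the remaining components are: {1, 2, 3, 4, 5, 6, 7, 8, 9, 10}.
That is 1 component.

1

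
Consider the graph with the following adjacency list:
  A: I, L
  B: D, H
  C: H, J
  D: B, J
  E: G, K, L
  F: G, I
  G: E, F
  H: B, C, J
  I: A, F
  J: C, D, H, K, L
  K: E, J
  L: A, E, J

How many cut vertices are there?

1

Removing J increases the component count from 1 to 2, so J is a cut vertex.
By contrast removing K leaves 1 component; it is not a cut vertex. No other vertex is a cut vertex either.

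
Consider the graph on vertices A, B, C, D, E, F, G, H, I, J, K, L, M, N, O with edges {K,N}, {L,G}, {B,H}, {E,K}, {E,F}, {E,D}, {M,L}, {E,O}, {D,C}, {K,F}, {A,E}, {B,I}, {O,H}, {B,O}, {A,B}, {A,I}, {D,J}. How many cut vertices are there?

4

Removing D increases the component count from 2 to 4, so D is a cut vertex.
Removing E increases the component count from 2 to 4, so E is a cut vertex.
Removing K increases the component count from 2 to 3, so K is a cut vertex.
Likewise L is a cut vertex.
By contrast removing G leaves 2 components; it is not a cut vertex. No other vertex is a cut vertex either.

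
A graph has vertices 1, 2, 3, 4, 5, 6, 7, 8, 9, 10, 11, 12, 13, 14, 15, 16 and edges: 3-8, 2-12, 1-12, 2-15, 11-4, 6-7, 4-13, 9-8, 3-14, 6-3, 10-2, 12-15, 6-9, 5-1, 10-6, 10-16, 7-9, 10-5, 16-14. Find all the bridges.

11-4, 13-4

The edges on the cycle 6-7-9-6 are not bridges since each lies on that cycle.
But removing 11-4 disconnects 11 from 4; removing 4-13 disconnects 4 from 13 — these are bridges.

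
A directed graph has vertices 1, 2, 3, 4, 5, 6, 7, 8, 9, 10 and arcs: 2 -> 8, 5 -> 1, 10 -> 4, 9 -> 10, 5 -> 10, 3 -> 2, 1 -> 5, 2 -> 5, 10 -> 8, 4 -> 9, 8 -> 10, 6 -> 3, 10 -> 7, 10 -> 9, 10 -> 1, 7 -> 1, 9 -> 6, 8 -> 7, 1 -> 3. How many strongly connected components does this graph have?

1

{1, 2, 3, 4, 5, 6, 7, 8, 9, 10} are all mutually reachable — one SCC of size 10.
That gives 1 strongly connected component.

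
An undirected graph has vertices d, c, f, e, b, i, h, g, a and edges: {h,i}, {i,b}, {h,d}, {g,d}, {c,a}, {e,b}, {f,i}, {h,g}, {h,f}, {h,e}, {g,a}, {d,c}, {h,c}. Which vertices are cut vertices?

Removing h increases the component count from 1 to 2, so h is a cut vertex.
By contrast removing a leaves 1 component; it is not a cut vertex. No other vertex is a cut vertex either.

h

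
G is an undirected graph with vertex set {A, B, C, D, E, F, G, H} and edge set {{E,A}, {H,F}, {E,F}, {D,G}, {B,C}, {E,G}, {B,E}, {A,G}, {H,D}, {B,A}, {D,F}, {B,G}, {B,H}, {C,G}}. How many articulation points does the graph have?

Removing G, for instance, still leaves 1 component. No single vertex removal increases the component count — the graph has no articulation points.

0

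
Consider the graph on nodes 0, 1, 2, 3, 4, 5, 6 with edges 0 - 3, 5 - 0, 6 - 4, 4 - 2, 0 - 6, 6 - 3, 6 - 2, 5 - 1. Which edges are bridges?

0-5, 1-5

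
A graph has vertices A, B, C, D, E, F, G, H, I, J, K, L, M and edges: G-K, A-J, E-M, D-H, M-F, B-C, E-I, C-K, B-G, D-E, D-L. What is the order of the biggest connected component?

Starting from A we can reach A, J. That is one component of size 2.
Starting from B we can reach B, C, G, K. That is one component of size 4.
Starting from D we can reach D, E, F, H, I, L, M. That is one component of size 7.
The largest has 7 vertices.

7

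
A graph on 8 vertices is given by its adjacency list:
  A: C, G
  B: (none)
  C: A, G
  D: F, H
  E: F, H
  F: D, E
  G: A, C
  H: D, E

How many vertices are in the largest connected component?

B is isolated — a component by itself.
Starting from A we can reach A, C, G. That is one component of size 3.
Starting from D we can reach D, E, F, H. That is one component of size 4.
The largest has 4 vertices.

4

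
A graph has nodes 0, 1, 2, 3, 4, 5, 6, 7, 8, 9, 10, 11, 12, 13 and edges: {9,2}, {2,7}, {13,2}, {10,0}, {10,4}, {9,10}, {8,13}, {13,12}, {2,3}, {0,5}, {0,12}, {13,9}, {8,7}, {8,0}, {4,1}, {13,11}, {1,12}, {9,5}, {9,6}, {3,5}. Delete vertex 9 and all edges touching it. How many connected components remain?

2

With 9 gone, the remaining components are: {6}; {0, 1, 2, 3, 4, 5, 7, 8, 10, 11, 12, 13}.
That is 2 components.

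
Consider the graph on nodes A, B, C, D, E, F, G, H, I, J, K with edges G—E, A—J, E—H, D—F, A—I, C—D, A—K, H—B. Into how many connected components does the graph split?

3

Starting from C we can reach C, D, F. That is one component of size 3.
Starting from A we can reach A, I, J, K. That is one component of size 4.
Starting from B we can reach B, E, G, H. That is one component of size 4.
Total: 3 components.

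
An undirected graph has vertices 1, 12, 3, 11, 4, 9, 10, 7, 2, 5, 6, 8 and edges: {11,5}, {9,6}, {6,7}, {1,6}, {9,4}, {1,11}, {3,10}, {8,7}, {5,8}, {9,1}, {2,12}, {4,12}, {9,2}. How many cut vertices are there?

1

Removing 9 increases the component count from 2 to 3, so 9 is a cut vertex.
By contrast removing 8 leaves 2 components; it is not a cut vertex. No other vertex is a cut vertex either.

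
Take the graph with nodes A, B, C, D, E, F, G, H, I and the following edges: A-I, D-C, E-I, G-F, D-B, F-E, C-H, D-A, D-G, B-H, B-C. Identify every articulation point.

D

Removing D increases the component count from 1 to 2, so D is a cut vertex.
By contrast removing G leaves 1 component; it is not a cut vertex. No other vertex is a cut vertex either.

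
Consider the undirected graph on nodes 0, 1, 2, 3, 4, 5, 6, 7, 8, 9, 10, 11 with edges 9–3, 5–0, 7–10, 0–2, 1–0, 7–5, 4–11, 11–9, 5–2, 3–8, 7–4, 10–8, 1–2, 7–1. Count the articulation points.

1

Removing 7 increases the component count from 2 to 3, so 7 is a cut vertex.
By contrast removing 3 leaves 2 components; it is not a cut vertex. No other vertex is a cut vertex either.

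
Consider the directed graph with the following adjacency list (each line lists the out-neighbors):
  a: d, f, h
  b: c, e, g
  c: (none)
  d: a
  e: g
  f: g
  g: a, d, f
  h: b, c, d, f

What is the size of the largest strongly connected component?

{a, b, d, e, f, g, h} are all mutually reachable — one SCC of size 7.
{c} is an SCC by itself.
The largest has 7 vertices.

7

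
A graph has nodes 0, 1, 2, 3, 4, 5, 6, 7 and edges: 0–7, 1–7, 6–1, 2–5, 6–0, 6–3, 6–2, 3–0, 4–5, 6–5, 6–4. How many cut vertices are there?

1

Removing 6 increases the component count from 1 to 2, so 6 is a cut vertex.
By contrast removing 5 leaves 1 component; it is not a cut vertex. No other vertex is a cut vertex either.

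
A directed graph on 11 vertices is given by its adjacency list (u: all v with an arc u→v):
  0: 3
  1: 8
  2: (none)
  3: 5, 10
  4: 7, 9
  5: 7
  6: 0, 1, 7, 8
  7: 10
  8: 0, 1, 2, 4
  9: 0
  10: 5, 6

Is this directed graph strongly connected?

There is no directed path from 2 to 5, so the graph is not strongly connected.

No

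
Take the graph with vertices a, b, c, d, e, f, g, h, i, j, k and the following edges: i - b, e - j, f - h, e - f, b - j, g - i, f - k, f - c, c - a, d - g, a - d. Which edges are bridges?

f-h, f-k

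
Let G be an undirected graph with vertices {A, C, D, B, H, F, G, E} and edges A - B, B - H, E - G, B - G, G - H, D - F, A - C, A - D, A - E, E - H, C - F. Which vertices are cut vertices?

Removing A increases the component count from 1 to 2, so A is a cut vertex.
By contrast removing E leaves 1 component; it is not a cut vertex. No other vertex is a cut vertex either.

A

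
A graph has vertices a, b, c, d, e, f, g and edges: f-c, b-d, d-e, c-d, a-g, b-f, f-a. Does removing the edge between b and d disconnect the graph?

No

After removing b-d, the path b-f-c-d still connects them, so the edge is not a bridge.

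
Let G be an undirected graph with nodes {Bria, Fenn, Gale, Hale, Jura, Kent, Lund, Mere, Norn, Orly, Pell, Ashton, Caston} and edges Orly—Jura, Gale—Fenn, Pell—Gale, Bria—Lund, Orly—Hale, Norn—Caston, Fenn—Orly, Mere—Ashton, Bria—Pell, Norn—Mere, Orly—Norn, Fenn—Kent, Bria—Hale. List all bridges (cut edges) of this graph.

The edges on the cycle Bria-Pell-Gale-Fenn-Orly-Hale-Bria are not bridges since each lies on that cycle.
But removing Orly—Norn disconnects Orly from Norn; removing Ashton—Mere disconnects Ashton from Mere; removing Norn—Mere disconnects Norn from Mere; removing Kent—Fenn disconnects Kent from Fenn — these are bridges.
In total 7 edges are bridges.

Ashton-Mere, Bria-Lund, Caston-Norn, Fenn-Kent, Jura-Orly, Mere-Norn, Norn-Orly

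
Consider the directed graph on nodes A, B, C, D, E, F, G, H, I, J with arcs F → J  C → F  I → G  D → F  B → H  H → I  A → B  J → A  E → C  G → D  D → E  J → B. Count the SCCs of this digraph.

1

{A, B, C, D, E, F, G, H, I, J} are all mutually reachable — one SCC of size 10.
That gives 1 strongly connected component.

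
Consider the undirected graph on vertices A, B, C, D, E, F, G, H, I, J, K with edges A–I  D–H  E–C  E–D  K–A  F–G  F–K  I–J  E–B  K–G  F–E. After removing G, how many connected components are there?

1

With G gone, the remaining components are: {A, B, C, D, E, F, H, I, J, K}.
That is 1 component.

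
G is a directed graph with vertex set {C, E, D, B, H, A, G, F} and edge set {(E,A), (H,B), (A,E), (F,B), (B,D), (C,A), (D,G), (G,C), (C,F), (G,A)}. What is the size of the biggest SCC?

5

{B, C, D, F, G} are all mutually reachable — one SCC of size 5.
{A, E} are all mutually reachable — one SCC of size 2.
{H} is an SCC by itself.
The largest has 5 vertices.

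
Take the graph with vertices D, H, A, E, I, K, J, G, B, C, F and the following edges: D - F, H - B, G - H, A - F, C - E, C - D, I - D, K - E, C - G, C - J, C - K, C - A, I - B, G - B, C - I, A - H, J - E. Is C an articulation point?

Yes

Deleting C raises the number of components from 1 to 2, so C is a cut vertex.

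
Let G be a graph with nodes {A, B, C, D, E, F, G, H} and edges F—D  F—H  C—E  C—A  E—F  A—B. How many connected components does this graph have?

G is isolated — a component by itself.
Starting from A we can reach A, B, C, D, E, F, H. That is one component of size 7.
Total: 2 components.

2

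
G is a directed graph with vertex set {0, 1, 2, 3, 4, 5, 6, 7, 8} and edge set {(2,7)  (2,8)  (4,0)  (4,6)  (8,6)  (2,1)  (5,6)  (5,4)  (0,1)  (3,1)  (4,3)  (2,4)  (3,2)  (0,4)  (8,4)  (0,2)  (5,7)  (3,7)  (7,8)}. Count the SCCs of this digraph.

4

{0, 2, 3, 4, 7, 8} are all mutually reachable — one SCC of size 6.
{5} is an SCC by itself.
{1} is an SCC by itself.
{6} is an SCC by itself.
That gives 4 strongly connected components.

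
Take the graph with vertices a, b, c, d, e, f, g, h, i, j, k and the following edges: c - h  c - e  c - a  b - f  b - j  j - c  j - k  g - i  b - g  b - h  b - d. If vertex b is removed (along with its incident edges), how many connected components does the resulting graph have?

With b gone, the remaining components are: {d}; {f}; {g, i}; {a, c, e, h, j, k}.
That is 4 components.

4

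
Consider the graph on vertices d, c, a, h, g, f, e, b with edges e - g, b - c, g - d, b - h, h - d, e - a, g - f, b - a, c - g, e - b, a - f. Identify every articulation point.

Removing c, for instance, still leaves 1 component. No single vertex removal increases the component count — the graph has no articulation points.

none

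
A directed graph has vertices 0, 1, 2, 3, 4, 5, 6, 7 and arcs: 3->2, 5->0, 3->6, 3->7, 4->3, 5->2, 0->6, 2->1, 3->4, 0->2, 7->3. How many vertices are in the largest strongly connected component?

{3, 4, 7} are all mutually reachable — one SCC of size 3.
{2} is an SCC by itself.
{5} is an SCC by itself.
{1} is an SCC by itself.
{6} is an SCC by itself.
(and 1 more singleton SCC)
The largest has 3 vertices.

3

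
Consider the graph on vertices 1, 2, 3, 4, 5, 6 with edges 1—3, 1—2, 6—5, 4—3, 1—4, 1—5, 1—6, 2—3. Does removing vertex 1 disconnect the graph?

Yes

Deleting 1 raises the number of components from 1 to 2, so 1 is a cut vertex.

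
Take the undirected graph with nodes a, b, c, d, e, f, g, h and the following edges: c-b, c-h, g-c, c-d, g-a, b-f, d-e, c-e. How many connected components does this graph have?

Starting from a we can reach a, b, c, d, e, f, g, h. That is one component of size 8.
Total: 1 component.

1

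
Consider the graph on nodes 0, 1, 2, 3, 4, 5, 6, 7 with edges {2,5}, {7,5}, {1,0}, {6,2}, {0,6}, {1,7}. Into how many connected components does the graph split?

3 is isolated — a component by itself.
4 is isolated — a component by itself.
Starting from 0 we can reach 0, 1, 2, 5, 6, 7. That is one component of size 6.
Total: 3 components.

3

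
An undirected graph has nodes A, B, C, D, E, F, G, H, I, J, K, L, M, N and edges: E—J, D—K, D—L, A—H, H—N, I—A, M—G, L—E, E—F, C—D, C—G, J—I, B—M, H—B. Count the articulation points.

Removing D increases the component count from 1 to 2, so D is a cut vertex.
Removing E increases the component count from 1 to 2, so E is a cut vertex.
Removing H increases the component count from 1 to 2, so H is a cut vertex.
By contrast removing N leaves 1 component; it is not a cut vertex. No other vertex is a cut vertex either.

3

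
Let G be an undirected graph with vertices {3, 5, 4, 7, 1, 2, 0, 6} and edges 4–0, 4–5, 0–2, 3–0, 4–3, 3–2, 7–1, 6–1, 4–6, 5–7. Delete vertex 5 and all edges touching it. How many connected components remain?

1

With 5 gone, the remaining components are: {0, 1, 2, 3, 4, 6, 7}.
That is 1 component.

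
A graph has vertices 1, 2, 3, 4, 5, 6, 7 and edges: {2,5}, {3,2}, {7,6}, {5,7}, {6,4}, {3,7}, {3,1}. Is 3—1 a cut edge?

Yes

Removing 3—1 leaves no path between 3 and 1: the component count goes from 1 to 2. So it is a bridge.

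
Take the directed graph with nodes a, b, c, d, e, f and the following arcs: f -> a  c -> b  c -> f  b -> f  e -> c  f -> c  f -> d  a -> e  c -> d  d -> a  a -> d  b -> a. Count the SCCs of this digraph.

{a, b, c, d, e, f} are all mutually reachable — one SCC of size 6.
That gives 1 strongly connected component.

1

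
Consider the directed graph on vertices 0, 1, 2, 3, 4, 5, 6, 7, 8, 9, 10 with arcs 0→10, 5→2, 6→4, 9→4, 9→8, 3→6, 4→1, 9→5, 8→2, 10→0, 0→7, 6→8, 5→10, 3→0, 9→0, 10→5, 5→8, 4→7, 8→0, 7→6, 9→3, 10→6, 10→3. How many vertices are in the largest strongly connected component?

8

{0, 3, 4, 5, 6, 7, 8, 10} are all mutually reachable — one SCC of size 8.
{2} is an SCC by itself.
{1} is an SCC by itself.
{9} is an SCC by itself.
The largest has 8 vertices.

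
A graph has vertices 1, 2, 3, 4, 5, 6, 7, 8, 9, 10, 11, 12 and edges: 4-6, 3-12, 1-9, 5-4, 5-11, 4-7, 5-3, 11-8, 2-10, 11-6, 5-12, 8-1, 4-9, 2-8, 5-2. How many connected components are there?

Starting from 1 we can reach 1, 2, 3, 4, 5, 6, 7, 8, 9, 10, 11, 12. That is one component of size 12.
Total: 1 component.

1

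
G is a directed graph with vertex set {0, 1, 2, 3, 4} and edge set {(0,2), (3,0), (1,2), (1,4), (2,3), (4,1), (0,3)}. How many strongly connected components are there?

{0, 2, 3} are all mutually reachable — one SCC of size 3.
{1, 4} are all mutually reachable — one SCC of size 2.
That gives 2 strongly connected components.

2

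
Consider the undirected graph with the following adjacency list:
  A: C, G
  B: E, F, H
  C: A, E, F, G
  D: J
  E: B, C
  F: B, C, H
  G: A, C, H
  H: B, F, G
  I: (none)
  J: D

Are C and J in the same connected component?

The component containing C is {A, B, C, E, F, G, H}, and J is not in it.

No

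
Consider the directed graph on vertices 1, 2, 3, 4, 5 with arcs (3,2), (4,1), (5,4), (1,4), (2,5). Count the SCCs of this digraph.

{1, 4} are all mutually reachable — one SCC of size 2.
{5} is an SCC by itself.
{3} is an SCC by itself.
{2} is an SCC by itself.
That gives 4 strongly connected components.

4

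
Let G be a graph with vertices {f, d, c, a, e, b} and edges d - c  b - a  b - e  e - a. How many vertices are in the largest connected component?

f is isolated — a component by itself.
Starting from c we can reach c, d. That is one component of size 2.
Starting from a we can reach a, b, e. That is one component of size 3.
The largest has 3 vertices.

3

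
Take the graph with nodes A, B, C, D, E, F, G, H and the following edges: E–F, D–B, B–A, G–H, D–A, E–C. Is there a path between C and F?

Yes

From C we can reach C, E, F, which includes F.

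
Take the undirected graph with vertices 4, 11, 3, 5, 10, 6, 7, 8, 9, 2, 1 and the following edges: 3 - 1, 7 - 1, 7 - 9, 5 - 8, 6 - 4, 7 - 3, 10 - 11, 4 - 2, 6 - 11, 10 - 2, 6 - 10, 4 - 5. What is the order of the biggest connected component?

Starting from 1 we can reach 1, 3, 7, 9. That is one component of size 4.
Starting from 2 we can reach 2, 4, 5, 6, 8, 10, 11. That is one component of size 7.
The largest has 7 vertices.

7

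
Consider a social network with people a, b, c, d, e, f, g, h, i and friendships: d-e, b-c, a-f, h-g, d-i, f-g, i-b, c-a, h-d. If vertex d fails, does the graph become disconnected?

Deleting d raises the number of components from 1 to 2, so d is a cut vertex.

Yes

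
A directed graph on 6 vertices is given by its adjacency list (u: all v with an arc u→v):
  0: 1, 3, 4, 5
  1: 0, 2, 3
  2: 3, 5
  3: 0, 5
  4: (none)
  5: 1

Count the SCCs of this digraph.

2

{0, 1, 2, 3, 5} are all mutually reachable — one SCC of size 5.
{4} is an SCC by itself.
That gives 2 strongly connected components.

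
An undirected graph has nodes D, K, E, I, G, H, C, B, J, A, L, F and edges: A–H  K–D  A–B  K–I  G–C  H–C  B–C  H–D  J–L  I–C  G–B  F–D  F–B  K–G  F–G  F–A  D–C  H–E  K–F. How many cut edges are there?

The edges on the cycle K-F-A-H-D-K are not bridges since each lies on that cycle.
But removing H–E disconnects H from E; removing J–L disconnects J from L — these are bridges.
That makes 2 bridges.

2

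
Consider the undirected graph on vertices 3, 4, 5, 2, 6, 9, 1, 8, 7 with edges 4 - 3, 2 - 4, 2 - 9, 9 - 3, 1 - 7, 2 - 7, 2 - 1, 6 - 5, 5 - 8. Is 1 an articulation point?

No

Deleting 1 leaves 2 components (was 2), so 1 is not a cut vertex.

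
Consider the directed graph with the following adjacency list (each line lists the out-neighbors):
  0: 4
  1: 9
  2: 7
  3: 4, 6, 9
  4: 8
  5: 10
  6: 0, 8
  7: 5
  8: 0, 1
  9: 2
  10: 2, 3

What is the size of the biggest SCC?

{0, 1, 2, 3, 4, 5, 6, 7, 8, 9, 10} are all mutually reachable — one SCC of size 11.
The largest has 11 vertices.

11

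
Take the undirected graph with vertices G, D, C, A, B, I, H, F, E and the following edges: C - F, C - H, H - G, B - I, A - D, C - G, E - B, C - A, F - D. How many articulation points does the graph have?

2

Removing B increases the component count from 2 to 3, so B is a cut vertex.
Removing C increases the component count from 2 to 3, so C is a cut vertex.
By contrast removing E leaves 2 components; it is not a cut vertex. No other vertex is a cut vertex either.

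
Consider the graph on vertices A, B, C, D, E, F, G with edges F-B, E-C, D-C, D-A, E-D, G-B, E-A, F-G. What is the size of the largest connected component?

4

Starting from B we can reach B, F, G. That is one component of size 3.
Starting from A we can reach A, C, D, E. That is one component of size 4.
The largest has 4 vertices.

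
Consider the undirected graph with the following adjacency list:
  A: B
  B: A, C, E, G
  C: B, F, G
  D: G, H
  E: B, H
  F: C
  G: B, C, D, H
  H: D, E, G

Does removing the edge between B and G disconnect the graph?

No

After removing B-G, the path B-C-G still connects them, so the edge is not a bridge.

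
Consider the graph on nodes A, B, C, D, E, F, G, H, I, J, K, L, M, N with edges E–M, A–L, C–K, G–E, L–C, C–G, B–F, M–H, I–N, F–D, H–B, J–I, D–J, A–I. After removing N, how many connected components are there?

1

With N gone, the remaining components are: {A, B, C, D, E, F, G, H, I, J, K, L, M}.
That is 1 component.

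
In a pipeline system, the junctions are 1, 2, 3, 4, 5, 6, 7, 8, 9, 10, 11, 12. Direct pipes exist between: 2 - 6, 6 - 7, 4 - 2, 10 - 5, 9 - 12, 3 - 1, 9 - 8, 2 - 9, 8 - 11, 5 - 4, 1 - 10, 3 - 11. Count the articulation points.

Removing 2 increases the component count from 1 to 2, so 2 is a cut vertex.
Removing 6 increases the component count from 1 to 2, so 6 is a cut vertex.
Removing 9 increases the component count from 1 to 2, so 9 is a cut vertex.
By contrast removing 1 leaves 1 component; it is not a cut vertex. No other vertex is a cut vertex either.

3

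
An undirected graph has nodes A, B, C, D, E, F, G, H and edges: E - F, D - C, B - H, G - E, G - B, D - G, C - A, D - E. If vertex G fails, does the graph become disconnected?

Yes

Deleting G raises the number of components from 1 to 2, so G is a cut vertex.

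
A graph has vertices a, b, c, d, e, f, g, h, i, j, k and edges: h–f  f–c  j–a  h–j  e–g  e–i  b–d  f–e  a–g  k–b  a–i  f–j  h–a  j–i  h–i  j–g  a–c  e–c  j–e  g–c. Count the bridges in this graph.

2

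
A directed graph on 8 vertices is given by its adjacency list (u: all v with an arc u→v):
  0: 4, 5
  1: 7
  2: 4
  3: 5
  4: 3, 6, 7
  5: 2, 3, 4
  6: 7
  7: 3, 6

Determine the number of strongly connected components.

3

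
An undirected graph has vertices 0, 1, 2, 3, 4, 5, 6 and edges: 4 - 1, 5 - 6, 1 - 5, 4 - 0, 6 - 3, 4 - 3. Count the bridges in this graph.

The edges on the cycle 4-1-5-6-3-4 are not bridges since each lies on that cycle.
But removing 4 - 0 disconnects 4 from 0 — this is a bridge.

1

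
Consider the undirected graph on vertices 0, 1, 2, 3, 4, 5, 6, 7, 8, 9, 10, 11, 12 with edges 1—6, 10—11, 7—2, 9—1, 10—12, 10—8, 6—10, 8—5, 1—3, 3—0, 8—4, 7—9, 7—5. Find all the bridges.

The edges on the cycle 7-9-1-6-10-8-5-7 are not bridges since each lies on that cycle.
But removing 11—10 disconnects 11 from 10; removing 10—12 disconnects 10 from 12; removing 0—3 disconnects 0 from 3; removing 7—2 disconnects 7 from 2 — these are bridges.
In total 6 edges are bridges.

0-3, 1-3, 10-11, 10-12, 2-7, 4-8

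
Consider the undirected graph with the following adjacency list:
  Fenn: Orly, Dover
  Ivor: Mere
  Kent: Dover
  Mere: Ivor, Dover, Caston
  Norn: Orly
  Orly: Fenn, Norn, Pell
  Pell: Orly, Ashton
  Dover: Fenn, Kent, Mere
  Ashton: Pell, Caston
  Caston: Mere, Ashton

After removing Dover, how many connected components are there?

With Dover gone, the remaining components are: {Kent}; {Fenn, Ivor, Mere, Norn, Orly, Pell, Ashton, Caston}.
That is 2 components.

2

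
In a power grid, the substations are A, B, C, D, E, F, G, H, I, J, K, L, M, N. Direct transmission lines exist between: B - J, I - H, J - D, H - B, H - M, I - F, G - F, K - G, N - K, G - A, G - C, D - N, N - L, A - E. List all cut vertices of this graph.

Removing A increases the component count from 1 to 2, so A is a cut vertex.
Removing G increases the component count from 1 to 3, so G is a cut vertex.
Removing H increases the component count from 1 to 2, so H is a cut vertex.
Likewise N is a cut vertex.
By contrast removing E leaves 1 component; it is not a cut vertex. No other vertex is a cut vertex either.

A, G, H, N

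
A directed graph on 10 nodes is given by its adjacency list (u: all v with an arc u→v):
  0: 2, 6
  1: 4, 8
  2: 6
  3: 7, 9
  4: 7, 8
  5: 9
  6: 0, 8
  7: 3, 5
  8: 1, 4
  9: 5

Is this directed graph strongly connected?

No

There is no directed path from 5 to 3, so the graph is not strongly connected.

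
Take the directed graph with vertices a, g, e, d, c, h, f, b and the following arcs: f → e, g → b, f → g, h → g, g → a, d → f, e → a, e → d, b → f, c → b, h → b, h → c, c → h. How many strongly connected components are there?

3

{b, d, e, f, g} are all mutually reachable — one SCC of size 5.
{c, h} are all mutually reachable — one SCC of size 2.
{a} is an SCC by itself.
That gives 3 strongly connected components.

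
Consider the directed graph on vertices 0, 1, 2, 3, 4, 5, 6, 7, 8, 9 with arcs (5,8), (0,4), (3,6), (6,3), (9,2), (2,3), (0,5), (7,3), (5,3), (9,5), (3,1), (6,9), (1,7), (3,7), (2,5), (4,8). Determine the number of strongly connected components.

{1, 2, 3, 5, 6, 7, 9} are all mutually reachable — one SCC of size 7.
{4} is an SCC by itself.
{0} is an SCC by itself.
{8} is an SCC by itself.
That gives 4 strongly connected components.

4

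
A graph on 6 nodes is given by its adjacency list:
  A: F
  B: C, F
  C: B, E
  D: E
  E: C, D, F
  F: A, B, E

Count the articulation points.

Removing E increases the component count from 1 to 2, so E is a cut vertex.
Removing F increases the component count from 1 to 2, so F is a cut vertex.
By contrast removing A leaves 1 component; it is not a cut vertex. No other vertex is a cut vertex either.

2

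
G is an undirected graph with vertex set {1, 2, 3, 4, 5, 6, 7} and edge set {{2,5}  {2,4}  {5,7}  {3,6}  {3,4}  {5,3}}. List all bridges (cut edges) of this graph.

3-6, 5-7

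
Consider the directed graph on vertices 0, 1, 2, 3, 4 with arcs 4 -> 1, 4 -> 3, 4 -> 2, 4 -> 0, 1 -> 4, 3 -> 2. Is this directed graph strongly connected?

There is no directed path from 0 to 3, so the graph is not strongly connected.

No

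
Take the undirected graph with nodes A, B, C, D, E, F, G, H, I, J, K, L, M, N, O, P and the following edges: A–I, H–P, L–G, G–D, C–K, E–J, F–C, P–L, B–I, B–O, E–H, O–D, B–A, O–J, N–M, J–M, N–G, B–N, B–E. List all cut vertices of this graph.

B, C

Removing B increases the component count from 2 to 3, so B is a cut vertex.
Removing C increases the component count from 2 to 3, so C is a cut vertex.
By contrast removing P leaves 2 components; it is not a cut vertex. No other vertex is a cut vertex either.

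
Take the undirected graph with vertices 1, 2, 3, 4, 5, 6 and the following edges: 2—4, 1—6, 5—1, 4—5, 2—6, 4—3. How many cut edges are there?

The edges on the cycle 2-4-5-1-6-2 are not bridges since each lies on that cycle.
But removing 4—3 disconnects 4 from 3 — this is a bridge.

1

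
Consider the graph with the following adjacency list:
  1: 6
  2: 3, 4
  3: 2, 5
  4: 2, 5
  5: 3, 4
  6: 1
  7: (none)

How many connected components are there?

3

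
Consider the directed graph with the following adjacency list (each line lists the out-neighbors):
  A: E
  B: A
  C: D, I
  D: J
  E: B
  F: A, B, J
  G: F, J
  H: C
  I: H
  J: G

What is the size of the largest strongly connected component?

3

{F, G, J} are all mutually reachable — one SCC of size 3.
{C, H, I} are all mutually reachable — one SCC of size 3.
{A, B, E} are all mutually reachable — one SCC of size 3.
{D} is an SCC by itself.
The largest has 3 vertices.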